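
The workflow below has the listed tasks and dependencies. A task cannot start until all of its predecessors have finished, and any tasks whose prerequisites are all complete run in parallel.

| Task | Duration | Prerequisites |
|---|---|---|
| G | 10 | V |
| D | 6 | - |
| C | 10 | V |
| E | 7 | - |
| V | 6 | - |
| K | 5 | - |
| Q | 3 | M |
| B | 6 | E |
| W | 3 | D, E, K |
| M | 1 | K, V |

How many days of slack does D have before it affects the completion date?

The longest chain is V→G = 6+10 = 16; overall finish 16 days.
D finishes as early as 6 and must finish by 13.
Float = 16 − 9 = 7.

7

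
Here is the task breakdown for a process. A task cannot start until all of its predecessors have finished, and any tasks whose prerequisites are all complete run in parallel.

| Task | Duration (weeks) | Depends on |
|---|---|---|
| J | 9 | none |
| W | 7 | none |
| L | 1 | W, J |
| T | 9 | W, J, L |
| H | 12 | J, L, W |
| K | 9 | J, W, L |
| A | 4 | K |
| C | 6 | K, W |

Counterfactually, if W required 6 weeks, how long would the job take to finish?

25

Critical path before the change: J→L→K→C = 9+1+9+6 = 25 giving 25 weeks.
W is off the critical path — its longest chain is 23 weeks, giving 2 of slack.
The critical path is still J→L→K→C; finish is now 25 weeks.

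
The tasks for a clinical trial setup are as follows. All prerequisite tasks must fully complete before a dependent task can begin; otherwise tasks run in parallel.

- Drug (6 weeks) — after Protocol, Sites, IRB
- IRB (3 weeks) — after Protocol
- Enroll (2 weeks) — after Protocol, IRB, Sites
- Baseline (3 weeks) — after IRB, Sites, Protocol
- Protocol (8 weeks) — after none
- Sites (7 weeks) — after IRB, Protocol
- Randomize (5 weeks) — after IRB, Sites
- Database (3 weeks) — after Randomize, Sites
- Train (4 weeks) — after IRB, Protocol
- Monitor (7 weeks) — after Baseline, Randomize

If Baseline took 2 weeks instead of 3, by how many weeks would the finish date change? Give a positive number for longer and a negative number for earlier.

Critical path before the change: Protocol→IRB→Sites→Randomize→Monitor = 8+3+7+5+7 = 30 giving 30 weeks.
Baseline has 2 weeks of float (longest path through it is 28).
No other chain overtakes it, so the finish is 30 weeks.
Change in finish: 30 − 30 = +0 weeks.

0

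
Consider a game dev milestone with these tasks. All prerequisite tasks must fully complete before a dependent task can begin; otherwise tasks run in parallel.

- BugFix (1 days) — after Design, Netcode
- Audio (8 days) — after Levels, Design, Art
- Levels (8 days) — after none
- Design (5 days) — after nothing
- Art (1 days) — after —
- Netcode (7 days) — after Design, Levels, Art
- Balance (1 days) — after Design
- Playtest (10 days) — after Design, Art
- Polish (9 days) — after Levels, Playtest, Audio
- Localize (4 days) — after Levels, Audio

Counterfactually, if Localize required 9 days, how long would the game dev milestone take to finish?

Actual critical path: Levels→Audio→Polish = 8+8+9 = 25 ⇒ 25 days.
The longest path through Localize is only 20 days, so Localize has float 5.
That remains the longest chain; total 25 days.

25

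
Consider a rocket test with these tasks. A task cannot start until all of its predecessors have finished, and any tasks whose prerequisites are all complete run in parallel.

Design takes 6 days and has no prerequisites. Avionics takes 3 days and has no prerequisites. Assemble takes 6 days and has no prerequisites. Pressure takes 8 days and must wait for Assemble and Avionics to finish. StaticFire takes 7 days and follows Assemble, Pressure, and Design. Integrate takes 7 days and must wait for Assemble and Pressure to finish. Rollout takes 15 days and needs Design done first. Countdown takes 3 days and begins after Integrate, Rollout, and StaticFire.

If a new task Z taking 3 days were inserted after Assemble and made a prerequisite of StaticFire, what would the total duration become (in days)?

24

Originally the schedule takes 24 days.
With Z inserted, StaticFire now waits for max(Assemble, Pressure, Design, Z).
New critical path: Design→Rollout→Countdown = 6+15+3 = 24 ⇒ 24 days.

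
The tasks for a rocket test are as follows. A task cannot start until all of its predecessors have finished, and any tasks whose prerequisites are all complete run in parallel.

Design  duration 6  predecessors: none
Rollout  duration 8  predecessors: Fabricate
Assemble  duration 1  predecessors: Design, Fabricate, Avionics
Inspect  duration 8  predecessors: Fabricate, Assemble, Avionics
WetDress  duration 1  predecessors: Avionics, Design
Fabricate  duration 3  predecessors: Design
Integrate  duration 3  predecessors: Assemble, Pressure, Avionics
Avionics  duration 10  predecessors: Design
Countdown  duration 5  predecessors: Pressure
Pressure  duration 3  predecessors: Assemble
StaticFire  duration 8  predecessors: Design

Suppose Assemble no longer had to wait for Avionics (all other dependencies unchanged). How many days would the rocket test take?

24

Original critical path: Design→Avionics→Assemble→Pressure→Countdown = 6+10+1+3+5 = 25 ⇒ 25 days.
Without Avionics→Assemble, Assemble's earliest start moves from 16 to 9.
New critical path: Design→Avionics→Inspect = 6+10+8 = 24 ⇒ 24 days.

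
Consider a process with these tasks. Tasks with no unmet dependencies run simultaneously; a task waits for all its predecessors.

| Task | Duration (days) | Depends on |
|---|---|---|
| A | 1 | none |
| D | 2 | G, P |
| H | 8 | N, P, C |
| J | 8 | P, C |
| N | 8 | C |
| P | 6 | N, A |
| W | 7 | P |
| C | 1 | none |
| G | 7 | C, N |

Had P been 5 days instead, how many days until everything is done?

22

Baseline: C→N→P→H = 1+8+6+8 = 23 → 23 days.
Since P is critical, the -1 change carries straight to that chain (now 22 days).
No other chain overtakes it, so the finish is 22 days.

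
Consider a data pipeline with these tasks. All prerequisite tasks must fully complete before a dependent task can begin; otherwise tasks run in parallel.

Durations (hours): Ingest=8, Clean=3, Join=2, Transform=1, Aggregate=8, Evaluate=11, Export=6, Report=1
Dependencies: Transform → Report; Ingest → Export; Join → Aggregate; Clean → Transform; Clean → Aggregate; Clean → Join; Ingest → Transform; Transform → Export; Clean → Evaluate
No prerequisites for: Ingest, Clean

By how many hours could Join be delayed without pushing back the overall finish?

Ingest→Transform→Export = 8+1+6 = 15 sets the makespan at 15 hours.
Join finishes as early as 5 and must finish by 7.
Float = 15 − 13 = 2.

2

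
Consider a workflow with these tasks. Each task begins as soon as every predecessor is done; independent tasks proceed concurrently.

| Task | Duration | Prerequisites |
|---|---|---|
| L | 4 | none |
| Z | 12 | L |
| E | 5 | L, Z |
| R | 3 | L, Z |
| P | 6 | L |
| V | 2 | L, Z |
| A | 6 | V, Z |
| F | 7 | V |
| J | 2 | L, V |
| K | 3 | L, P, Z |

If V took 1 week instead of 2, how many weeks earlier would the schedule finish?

1

Baseline: L→Z→V→F = 4+12+2+7 = 25 → 25 weeks.
V is on the critical path; changing it to 1 makes that path 24 weeks.
No other chain overtakes it, so the finish is 24 weeks.
Change in finish: 24 − 25 = -1 weeks.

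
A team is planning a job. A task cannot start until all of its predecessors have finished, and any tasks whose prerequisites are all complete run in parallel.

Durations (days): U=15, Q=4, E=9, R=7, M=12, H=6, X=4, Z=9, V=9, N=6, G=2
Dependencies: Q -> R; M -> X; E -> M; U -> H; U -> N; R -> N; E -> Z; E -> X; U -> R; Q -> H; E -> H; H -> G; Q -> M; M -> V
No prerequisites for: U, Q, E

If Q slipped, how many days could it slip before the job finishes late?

The longest chain is E→M→V = 9+12+9 = 30; overall finish 30 days.
Q finishes as early as 4 and must finish by 9.
Float = 30 − 25 = 5.

5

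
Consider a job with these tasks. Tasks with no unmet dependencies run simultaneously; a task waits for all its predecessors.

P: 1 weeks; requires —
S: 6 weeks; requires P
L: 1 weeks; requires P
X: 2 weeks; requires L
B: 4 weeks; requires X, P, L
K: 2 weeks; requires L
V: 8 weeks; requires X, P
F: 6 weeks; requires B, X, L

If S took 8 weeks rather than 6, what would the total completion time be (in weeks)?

14

Actual critical path: P→L→X→B→F = 1+1+2+4+6 = 14 ⇒ 14 weeks.
S has 7 weeks of float (longest path through it is 7).
That remains the longest chain; total 14 weeks.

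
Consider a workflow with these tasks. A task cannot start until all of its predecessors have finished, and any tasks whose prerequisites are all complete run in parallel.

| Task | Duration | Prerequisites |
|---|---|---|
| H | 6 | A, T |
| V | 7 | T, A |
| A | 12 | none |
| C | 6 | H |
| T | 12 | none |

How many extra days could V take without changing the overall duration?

5

A→H→C = 12+6+6 = 24 sets the makespan at 24 days.
Longest path through V: 19 days (earliest finish 19, latest finish 24).
So V can slip 24 − 19 = 5 days.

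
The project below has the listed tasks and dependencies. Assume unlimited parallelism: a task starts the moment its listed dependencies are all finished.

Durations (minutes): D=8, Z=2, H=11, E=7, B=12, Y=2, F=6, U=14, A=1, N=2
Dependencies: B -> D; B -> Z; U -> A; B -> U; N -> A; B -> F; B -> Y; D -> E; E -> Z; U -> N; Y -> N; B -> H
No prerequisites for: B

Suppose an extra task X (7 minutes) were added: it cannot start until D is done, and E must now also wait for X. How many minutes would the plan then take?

36

Originally the plan takes 29 minutes.
With X inserted, E now waits for max(D, X).
New critical path: B→D→X→E→Z = 12+8+7+7+2 = 36 ⇒ 36 minutes.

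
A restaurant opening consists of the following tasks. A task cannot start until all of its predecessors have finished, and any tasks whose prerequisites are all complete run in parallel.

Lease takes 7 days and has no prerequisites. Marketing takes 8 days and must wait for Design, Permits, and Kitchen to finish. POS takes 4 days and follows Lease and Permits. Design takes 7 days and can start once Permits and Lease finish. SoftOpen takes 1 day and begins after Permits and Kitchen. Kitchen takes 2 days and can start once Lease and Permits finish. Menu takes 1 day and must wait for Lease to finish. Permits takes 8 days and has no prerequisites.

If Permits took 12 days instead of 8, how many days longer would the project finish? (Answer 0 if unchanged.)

4

Baseline: Permits→Design→Marketing = 8+7+8 = 23 → 23 days.
Since Permits is critical, the +4 change carries straight to that chain (now 27 days).
No other chain overtakes it, so the finish is 27 days.
Change in finish: 27 − 23 = +4 days.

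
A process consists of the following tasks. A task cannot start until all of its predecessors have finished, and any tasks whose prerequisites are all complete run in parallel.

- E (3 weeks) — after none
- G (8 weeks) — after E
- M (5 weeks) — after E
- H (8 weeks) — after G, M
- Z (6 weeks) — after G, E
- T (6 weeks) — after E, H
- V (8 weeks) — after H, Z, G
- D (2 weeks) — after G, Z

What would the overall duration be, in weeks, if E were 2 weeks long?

26

Critical path before the change: E→G→H→V = 3+8+8+8 = 27 giving 27 weeks.
E lies on that path, so at 2 weeks the path becomes 26 weeks.
The critical path is still E→G→H→V; finish is now 26 weeks.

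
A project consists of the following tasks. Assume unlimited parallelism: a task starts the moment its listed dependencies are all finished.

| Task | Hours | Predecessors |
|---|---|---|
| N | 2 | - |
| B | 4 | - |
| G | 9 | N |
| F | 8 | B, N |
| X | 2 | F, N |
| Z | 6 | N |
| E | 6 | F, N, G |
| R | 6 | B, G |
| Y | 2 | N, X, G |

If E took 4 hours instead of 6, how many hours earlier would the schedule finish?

1

Critical path before the change: B→F→E = 4+8+6 = 18 giving 18 hours.
E lies on that path, so at 4 hours the path becomes 16 hours.
Now N→G→R = 2+9+6 = 17 is longest, so the finish becomes 17 hours.
Change in finish: 17 − 18 = -1 hours.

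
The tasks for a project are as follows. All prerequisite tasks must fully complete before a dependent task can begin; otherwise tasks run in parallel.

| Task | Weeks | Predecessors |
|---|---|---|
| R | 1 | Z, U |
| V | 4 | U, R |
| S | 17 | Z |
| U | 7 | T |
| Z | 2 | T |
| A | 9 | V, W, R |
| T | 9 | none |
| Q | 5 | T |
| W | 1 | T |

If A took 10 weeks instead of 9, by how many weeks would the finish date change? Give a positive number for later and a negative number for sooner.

1

Baseline: T→U→R→V→A = 9+7+1+4+9 = 30 → 30 weeks.
Since A is critical, the +1 change carries straight to that chain (now 31 weeks).
The critical path is still T→U→R→V→A; finish is now 31 weeks.
Change in finish: 31 − 30 = +1 weeks.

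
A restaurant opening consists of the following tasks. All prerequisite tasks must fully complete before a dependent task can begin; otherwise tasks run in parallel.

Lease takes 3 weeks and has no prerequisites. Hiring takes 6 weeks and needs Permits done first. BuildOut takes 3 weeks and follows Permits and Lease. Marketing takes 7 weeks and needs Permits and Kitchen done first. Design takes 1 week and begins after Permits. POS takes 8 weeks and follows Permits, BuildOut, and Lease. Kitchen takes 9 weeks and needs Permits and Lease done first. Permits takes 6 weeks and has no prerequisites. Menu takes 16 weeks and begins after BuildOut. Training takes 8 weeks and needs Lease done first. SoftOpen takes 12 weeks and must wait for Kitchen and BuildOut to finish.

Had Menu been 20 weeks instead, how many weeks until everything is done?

29

Critical path before the change: Permits→Kitchen→SoftOpen = 6+9+12 = 27 giving 27 weeks.
The longest path through Menu is only 25 weeks, so Menu has float 2.
New critical path: Permits→BuildOut→Menu = 6+3+20 = 29 ⇒ 29 weeks.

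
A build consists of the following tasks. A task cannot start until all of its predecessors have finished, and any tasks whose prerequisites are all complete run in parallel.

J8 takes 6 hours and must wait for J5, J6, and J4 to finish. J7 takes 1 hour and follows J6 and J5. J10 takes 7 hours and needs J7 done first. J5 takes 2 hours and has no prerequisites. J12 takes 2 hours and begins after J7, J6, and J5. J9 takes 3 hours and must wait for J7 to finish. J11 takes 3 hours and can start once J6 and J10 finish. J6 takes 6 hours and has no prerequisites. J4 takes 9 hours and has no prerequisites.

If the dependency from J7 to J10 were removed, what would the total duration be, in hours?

15

With the dependency in place, J6→J7→J10→J11 = 6+1+7+3 = 17 sets the finish at 17 hours.
Without J7→J10, J10's earliest start moves from 7 to 0.
After: J4→J8 = 9+6 = 15 → 15 hours.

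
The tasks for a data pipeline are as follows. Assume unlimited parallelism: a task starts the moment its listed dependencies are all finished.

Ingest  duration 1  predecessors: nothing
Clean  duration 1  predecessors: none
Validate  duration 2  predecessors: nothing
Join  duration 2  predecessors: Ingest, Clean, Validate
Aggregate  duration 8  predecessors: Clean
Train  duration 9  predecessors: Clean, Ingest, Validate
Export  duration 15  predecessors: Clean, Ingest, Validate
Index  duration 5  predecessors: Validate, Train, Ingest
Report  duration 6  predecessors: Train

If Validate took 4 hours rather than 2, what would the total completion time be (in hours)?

Critical path before the change: Validate→Train→Report = 2+9+6 = 17 giving 17 hours.
Since Validate is critical, the +2 change carries straight to that chain (now 19 hours).
That remains the longest chain; total 19 hours.

19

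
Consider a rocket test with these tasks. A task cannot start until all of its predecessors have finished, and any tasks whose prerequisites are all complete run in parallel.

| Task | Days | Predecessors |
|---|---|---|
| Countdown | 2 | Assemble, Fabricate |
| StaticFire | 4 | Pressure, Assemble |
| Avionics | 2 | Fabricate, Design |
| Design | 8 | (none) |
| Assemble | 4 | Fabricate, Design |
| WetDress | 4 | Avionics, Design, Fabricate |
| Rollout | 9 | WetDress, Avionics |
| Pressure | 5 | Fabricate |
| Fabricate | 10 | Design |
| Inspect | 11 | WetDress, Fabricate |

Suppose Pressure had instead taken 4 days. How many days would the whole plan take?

35

Baseline: Design→Fabricate→Avionics→WetDress→Inspect = 8+10+2+4+11 = 35 → 35 days.
Pressure has 8 days of float (longest path through it is 27).
The critical path is still Design→Fabricate→Avionics→WetDress→Inspect; finish is now 35 days.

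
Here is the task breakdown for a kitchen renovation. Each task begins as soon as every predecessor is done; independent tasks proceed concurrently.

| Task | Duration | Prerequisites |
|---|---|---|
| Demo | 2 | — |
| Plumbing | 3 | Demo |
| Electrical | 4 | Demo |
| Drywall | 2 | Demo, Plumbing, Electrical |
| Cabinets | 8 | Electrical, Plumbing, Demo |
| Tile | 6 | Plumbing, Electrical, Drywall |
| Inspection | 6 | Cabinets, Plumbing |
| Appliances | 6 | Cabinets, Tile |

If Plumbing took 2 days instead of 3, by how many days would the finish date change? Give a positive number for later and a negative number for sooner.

Critical path before the change: Demo→Electrical→Drywall→Tile→Appliances = 2+4+2+6+6 = 20 giving 20 days.
Plumbing has 1 day of float (longest path through it is 19).
The critical path is still Demo→Electrical→Drywall→Tile→Appliances; finish is now 20 days.
Change in finish: 20 − 20 = +0 days.

0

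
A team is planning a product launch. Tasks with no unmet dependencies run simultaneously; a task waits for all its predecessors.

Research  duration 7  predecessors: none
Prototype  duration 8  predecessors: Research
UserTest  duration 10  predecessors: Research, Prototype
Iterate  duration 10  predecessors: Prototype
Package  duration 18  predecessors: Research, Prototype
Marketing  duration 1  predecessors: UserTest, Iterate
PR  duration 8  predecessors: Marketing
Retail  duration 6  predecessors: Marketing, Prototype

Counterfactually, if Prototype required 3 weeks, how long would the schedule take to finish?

29

Baseline: Research→Prototype→UserTest→Marketing→PR = 7+8+10+1+8 = 34 → 34 weeks.
Prototype lies on that path, so at 3 weeks the path becomes 29 weeks.
No other chain overtakes it, so the finish is 29 weeks.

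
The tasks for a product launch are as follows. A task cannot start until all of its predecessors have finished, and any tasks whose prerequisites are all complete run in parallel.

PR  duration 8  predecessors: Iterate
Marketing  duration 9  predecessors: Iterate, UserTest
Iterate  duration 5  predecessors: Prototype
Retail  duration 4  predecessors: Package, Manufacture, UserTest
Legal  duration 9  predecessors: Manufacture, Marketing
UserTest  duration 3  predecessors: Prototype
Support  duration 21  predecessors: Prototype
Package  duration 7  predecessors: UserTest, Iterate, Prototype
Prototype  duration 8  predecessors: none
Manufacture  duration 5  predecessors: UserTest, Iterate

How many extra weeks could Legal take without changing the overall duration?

Prototype→Iterate→Marketing→Legal = 8+5+9+9 = 31 sets the makespan at 31 weeks.
The longest chain containing Legal totals 31 weeks.
Slack of Legal = 22 − 22 = 0 weeks.

0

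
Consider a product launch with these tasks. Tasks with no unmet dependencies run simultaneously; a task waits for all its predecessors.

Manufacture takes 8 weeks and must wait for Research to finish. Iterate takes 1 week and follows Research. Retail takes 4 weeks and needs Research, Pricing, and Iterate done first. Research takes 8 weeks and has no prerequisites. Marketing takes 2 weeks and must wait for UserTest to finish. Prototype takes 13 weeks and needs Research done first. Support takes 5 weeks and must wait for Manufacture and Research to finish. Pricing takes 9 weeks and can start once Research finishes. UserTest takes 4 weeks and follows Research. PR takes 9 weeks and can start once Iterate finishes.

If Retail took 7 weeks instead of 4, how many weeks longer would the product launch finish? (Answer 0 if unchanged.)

As given, the longest chain is Research→Pricing→Retail = 8+9+4 = 21, so the finish is 21 weeks.
Since Retail is critical, the +3 change carries straight to that chain (now 24 weeks).
The critical path is still Research→Pricing→Retail; finish is now 24 weeks.
Change in finish: 24 − 21 = +3 weeks.

3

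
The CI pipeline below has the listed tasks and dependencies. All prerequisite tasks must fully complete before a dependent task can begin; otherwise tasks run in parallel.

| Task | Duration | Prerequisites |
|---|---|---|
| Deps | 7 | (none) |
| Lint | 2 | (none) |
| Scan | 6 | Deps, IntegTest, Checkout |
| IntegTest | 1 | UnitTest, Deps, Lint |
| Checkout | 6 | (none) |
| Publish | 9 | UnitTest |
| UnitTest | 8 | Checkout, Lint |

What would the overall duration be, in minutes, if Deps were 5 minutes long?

23

Critical path before the change: Checkout→UnitTest→Publish = 6+8+9 = 23 giving 23 minutes.
Deps is off the critical path — its longest chain is 14 minutes, giving 9 of slack.
The critical path is still Checkout→UnitTest→Publish; finish is now 23 minutes.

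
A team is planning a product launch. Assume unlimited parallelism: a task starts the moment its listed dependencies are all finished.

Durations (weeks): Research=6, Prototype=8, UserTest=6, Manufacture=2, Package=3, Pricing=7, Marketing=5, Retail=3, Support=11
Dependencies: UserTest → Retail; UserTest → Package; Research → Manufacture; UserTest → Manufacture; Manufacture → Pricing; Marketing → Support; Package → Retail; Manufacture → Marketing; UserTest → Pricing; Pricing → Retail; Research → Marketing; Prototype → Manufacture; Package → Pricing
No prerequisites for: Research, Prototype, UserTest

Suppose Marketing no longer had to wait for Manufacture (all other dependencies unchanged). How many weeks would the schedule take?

22

With the dependency in place, Prototype→Manufacture→Marketing→Support = 8+2+5+11 = 26 sets the finish at 26 weeks.
Without Manufacture→Marketing, Marketing's earliest start moves from 10 to 6.
The longest chain is now Research→Marketing→Support = 6+5+11 = 22, so the schedule takes 22 weeks.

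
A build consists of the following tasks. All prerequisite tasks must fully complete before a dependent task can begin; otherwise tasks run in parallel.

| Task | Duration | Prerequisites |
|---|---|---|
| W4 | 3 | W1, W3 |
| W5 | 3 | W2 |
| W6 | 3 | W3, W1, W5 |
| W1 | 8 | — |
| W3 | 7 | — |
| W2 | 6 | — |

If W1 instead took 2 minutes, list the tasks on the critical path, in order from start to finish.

As given, the longest chain is W2→W5→W6 = 6+3+3 = 12, so the finish is 12 minutes.
The longest path through W1 is only 11 minutes, so W1 has float 1.
That remains the longest chain; total 12 minutes.

W2, W5, W6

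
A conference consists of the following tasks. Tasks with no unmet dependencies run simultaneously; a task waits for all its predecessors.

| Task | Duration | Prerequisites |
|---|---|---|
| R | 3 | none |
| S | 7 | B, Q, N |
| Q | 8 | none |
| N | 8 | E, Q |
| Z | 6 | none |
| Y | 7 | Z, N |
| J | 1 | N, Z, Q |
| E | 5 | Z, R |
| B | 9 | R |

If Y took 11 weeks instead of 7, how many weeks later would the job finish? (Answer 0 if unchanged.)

The binding path is Z→E→N→Y = 6+5+8+7 = 26; finish at 26 weeks.
Y lies on that path, so at 11 weeks the path becomes 30 weeks.
No other chain overtakes it, so the finish is 30 weeks.
Change in finish: 30 − 26 = +4 weeks.

4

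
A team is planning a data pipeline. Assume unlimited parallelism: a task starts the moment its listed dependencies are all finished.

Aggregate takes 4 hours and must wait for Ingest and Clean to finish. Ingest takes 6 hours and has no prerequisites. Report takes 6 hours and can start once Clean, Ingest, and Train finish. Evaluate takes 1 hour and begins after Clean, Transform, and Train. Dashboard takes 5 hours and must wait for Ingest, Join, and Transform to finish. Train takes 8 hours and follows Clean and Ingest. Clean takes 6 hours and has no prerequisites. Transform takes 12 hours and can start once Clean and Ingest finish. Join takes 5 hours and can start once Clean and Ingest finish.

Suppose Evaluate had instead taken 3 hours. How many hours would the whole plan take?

The binding path is Ingest→Transform→Dashboard = 6+12+5 = 23; finish at 23 hours.
Evaluate has 4 hours of float (longest path through it is 19).
The critical path is still Ingest→Transform→Dashboard; finish is now 23 hours.

23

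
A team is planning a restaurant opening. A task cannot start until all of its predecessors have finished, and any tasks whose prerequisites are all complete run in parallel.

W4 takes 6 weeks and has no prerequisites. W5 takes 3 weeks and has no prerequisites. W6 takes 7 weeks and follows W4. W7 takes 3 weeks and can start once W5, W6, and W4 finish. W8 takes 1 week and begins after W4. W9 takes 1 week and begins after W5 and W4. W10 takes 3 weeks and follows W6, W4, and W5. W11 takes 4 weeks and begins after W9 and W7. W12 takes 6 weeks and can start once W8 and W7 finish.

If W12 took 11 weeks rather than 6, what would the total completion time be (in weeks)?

27

Actual critical path: W4→W6→W7→W12 = 6+7+3+6 = 22 ⇒ 22 weeks.
W12 is on the critical path; changing it to 11 makes that path 27 weeks.
No other chain overtakes it, so the finish is 27 weeks.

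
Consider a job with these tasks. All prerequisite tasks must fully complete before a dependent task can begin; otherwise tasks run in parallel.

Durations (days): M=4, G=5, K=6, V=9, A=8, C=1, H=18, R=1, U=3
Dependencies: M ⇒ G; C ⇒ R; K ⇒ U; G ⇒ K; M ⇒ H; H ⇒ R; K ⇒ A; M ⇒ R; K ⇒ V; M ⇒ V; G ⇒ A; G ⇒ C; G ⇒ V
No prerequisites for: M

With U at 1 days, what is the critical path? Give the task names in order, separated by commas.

Critical path before the change: M→G→K→V = 4+5+6+9 = 24 giving 24 days.
The longest path through U is only 18 days, so U has float 6.
No other chain overtakes it, so the finish is 24 days.

M, G, K, V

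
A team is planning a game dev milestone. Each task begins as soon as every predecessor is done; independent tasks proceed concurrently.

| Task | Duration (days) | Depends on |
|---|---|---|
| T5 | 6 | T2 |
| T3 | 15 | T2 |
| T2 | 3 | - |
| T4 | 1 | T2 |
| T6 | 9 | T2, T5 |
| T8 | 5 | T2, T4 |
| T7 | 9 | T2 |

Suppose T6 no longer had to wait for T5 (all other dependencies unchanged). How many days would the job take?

Original critical path: T2→T3 = 3+15 = 18 ⇒ 18 days.
Without T5→T6, T6's earliest start moves from 9 to 3.
New critical path: T2→T3 = 3+15 = 18 ⇒ 18 days.

18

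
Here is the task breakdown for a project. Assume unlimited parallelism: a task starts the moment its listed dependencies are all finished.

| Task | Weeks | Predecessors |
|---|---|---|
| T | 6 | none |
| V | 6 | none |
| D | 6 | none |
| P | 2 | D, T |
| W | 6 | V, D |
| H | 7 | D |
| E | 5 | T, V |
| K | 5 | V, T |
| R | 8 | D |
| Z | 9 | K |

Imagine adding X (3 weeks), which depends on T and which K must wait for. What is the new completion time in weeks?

23

Originally the job takes 20 weeks.
With X inserted, K now waits for max(V, T, X).
New critical path: T→X→K→Z = 6+3+5+9 = 23 ⇒ 23 weeks.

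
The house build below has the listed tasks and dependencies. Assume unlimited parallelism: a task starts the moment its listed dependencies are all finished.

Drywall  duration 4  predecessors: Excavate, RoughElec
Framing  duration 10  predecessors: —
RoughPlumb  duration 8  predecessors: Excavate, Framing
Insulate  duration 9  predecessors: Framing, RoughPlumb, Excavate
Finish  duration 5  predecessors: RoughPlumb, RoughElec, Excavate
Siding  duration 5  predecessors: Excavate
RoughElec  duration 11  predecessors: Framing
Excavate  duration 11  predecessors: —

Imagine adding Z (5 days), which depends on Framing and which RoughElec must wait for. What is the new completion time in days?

31

Originally the house build takes 28 days.
With Z inserted, RoughElec now waits for max(Framing, Z).
New critical path: Framing→Z→RoughElec→Finish = 10+5+11+5 = 31 ⇒ 31 days.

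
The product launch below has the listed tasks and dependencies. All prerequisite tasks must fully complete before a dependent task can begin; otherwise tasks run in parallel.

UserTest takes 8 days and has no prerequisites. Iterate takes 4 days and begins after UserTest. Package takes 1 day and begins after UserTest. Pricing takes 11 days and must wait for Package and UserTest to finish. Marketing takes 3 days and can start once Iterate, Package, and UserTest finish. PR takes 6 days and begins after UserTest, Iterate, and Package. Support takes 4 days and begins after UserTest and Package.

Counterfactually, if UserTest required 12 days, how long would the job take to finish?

24

Baseline: UserTest→Package→Pricing = 8+1+11 = 20 → 20 days.
UserTest is on the critical path; changing it to 12 makes that path 24 days.
No other chain overtakes it, so the finish is 24 days.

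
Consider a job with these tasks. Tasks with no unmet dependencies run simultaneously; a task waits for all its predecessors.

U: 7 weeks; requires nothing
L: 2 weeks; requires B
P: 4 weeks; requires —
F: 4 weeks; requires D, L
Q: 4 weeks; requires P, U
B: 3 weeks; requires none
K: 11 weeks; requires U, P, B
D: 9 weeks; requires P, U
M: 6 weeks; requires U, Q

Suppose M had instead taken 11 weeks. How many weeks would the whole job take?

22

Actual critical path: U→D→F = 7+9+4 = 20 ⇒ 20 weeks.
M is off the critical path — its longest chain is 17 weeks, giving 3 of slack.
Now U→Q→M = 7+4+11 = 22 is longest, so the finish becomes 22 weeks.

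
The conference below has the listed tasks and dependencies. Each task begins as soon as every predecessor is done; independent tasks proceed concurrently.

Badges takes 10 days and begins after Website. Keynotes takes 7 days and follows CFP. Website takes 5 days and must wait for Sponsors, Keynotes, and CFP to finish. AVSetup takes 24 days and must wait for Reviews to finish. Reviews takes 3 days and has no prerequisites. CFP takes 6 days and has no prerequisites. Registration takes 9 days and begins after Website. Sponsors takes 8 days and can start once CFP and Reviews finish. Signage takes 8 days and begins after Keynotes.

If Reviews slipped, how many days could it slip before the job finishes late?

2

Critical path: CFP→Sponsors→Website→Badges = 6+8+5+10 = 29, so the finish is 29 days.
The longest chain containing Reviews totals 27 days.
Float = 29 − 27 = 2.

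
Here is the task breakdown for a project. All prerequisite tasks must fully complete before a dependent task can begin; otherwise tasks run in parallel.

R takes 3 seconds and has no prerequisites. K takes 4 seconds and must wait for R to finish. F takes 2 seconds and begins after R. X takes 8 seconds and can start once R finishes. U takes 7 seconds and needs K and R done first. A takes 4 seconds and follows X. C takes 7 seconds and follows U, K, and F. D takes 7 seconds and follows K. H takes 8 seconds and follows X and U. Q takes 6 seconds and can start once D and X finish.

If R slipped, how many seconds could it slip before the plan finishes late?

Critical path: R→K→U→H = 3+4+7+8 = 22, so the finish is 22 seconds.
The longest chain containing R totals 22 seconds.
So R can slip 3 − 3 = 0 seconds.

0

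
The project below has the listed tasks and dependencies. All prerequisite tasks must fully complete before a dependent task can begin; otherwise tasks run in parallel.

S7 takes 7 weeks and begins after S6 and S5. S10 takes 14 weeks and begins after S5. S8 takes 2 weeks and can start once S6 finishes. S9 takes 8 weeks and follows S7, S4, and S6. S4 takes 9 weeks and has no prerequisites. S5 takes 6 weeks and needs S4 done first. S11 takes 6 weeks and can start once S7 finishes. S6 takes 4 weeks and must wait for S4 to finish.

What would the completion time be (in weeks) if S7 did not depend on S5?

29

With the dependency in place, S4→S5→S7→S9 = 9+6+7+8 = 30 sets the finish at 30 weeks.
Without S5→S7, S7's earliest start moves from 15 to 13.
New critical path: S4→S5→S10 = 9+6+14 = 29 ⇒ 29 weeks.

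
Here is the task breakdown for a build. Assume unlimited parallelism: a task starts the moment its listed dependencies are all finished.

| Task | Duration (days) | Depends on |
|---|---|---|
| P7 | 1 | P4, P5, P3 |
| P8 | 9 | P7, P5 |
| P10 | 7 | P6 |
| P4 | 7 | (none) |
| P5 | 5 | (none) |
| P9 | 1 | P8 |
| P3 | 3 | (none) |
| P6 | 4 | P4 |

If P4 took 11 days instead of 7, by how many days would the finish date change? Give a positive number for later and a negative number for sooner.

4

The binding path is P4→P6→P10 = 7+4+7 = 18; finish at 18 days.
P4 lies on that path, so at 11 days the path becomes 22 days.
The critical path is still P4→P6→P10; finish is now 22 days.
Change in finish: 22 − 18 = +4 days.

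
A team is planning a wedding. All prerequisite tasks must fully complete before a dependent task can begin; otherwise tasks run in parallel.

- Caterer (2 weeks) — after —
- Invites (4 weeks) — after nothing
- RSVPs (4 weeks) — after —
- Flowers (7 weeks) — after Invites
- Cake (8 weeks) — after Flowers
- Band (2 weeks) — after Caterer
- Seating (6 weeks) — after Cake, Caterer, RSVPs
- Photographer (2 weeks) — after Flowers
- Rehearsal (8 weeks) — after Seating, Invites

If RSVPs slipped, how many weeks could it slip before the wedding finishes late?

Invites→Flowers→Cake→Seating→Rehearsal = 4+7+8+6+8 = 33 sets the makespan at 33 weeks.
RSVPs finishes as early as 4 and must finish by 19.
Slack of RSVPs = 15 − 0 = 15 weeks.

15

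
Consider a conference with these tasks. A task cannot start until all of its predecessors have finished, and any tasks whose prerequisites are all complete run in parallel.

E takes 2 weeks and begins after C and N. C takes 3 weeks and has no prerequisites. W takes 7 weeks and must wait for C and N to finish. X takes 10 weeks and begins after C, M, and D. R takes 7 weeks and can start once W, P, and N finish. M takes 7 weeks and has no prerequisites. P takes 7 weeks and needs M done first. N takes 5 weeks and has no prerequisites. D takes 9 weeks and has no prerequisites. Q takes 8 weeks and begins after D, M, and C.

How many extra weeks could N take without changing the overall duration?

2

M→P→R = 7+7+7 = 21 sets the makespan at 21 weeks.
N finishes as early as 5 and must finish by 7.
Slack of N = 2 − 0 = 2 weeks.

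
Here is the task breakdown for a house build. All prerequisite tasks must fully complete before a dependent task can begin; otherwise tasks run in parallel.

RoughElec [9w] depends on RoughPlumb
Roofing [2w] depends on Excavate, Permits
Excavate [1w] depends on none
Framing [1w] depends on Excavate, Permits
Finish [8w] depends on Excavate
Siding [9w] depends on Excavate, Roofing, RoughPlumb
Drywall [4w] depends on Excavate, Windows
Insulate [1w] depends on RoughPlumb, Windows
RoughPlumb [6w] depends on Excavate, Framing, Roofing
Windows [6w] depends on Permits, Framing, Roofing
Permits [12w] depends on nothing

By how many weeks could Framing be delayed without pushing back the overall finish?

Permits→Roofing→RoughPlumb→RoughElec = 12+2+6+9 = 29 sets the makespan at 29 weeks.
Longest path through Framing: 28 weeks (earliest finish 13, latest finish 14).
Float = 29 − 28 = 1.

1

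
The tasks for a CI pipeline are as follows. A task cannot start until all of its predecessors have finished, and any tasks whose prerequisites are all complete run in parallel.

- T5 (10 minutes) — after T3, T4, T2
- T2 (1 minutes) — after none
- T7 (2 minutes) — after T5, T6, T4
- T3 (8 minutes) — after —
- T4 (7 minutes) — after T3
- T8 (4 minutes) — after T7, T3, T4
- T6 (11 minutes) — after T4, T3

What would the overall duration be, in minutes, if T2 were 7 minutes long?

32

Baseline: T3→T4→T6→T7→T8 = 8+7+11+2+4 = 32 → 32 minutes.
T2 is off the critical path — its longest chain is 17 minutes, giving 15 of slack.
No other chain overtakes it, so the finish is 32 minutes.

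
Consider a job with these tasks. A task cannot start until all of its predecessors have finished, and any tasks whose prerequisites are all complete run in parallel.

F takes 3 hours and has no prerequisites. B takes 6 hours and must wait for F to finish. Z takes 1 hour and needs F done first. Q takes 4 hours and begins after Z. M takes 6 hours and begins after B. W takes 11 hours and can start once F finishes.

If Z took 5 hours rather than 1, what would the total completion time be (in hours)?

15

As given, the longest chain is F→B→M = 3+6+6 = 15, so the finish is 15 hours.
The longest path through Z is only 8 hours, so Z has float 7.
The critical path is still F→B→M; finish is now 15 hours.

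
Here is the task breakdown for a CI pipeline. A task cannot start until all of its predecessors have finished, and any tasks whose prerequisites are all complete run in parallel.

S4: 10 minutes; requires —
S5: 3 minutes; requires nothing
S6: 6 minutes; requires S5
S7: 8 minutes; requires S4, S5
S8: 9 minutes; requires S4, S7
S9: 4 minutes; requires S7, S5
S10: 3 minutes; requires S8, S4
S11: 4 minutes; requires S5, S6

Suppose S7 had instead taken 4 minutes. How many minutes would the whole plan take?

As given, the longest chain is S4→S7→S8→S10 = 10+8+9+3 = 30, so the finish is 30 minutes.
Since S7 is critical, the -4 change carries straight to that chain (now 26 minutes).
The critical path is still S4→S7→S8→S10; finish is now 26 minutes.

26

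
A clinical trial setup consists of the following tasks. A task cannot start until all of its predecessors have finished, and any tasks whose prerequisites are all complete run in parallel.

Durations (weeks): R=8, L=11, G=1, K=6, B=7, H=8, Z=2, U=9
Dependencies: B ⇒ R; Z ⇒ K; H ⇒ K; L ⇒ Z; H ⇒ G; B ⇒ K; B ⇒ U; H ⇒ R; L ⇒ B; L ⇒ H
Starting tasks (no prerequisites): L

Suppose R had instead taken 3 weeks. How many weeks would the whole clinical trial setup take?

27

Actual critical path: L→H→R = 11+8+8 = 27 ⇒ 27 weeks.
Since R is critical, the -5 change carries straight to that chain (now 22 weeks).
The binding chain switches to L→B→U = 11+7+9 = 27; finish 27 weeks.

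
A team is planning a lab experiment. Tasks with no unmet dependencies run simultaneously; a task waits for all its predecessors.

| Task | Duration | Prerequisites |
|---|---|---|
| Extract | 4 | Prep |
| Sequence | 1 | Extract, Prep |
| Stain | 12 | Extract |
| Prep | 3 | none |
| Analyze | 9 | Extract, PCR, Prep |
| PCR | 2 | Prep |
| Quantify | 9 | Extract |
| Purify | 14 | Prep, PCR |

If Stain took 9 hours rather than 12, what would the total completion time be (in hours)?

19

Critical path before the change: Prep→Extract→Stain = 3+4+12 = 19 giving 19 hours.
Stain is on the critical path; changing it to 9 makes that path 16 hours.
The binding chain switches to Prep→PCR→Purify = 3+2+14 = 19; finish 19 hours.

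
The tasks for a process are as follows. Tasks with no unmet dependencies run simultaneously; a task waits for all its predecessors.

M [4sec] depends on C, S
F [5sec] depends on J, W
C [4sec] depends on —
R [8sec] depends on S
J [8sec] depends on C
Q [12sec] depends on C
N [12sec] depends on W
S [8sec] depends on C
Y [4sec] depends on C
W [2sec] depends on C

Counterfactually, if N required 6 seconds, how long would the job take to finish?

20

Baseline: C→S→R = 4+8+8 = 20 → 20 seconds.
The longest path through N is only 18 seconds, so N has float 2.
No other chain overtakes it, so the finish is 20 seconds.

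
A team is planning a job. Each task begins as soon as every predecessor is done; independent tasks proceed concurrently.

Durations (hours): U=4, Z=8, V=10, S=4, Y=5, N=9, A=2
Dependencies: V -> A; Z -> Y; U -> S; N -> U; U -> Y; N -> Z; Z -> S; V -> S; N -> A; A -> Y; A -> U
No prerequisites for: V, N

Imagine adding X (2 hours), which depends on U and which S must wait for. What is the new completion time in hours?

Originally the job takes 22 hours.
With X inserted, S now waits for max(Z, U, V, X).
New critical path: V→A→U→X→S = 10+2+4+2+4 = 22 ⇒ 22 hours.

22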